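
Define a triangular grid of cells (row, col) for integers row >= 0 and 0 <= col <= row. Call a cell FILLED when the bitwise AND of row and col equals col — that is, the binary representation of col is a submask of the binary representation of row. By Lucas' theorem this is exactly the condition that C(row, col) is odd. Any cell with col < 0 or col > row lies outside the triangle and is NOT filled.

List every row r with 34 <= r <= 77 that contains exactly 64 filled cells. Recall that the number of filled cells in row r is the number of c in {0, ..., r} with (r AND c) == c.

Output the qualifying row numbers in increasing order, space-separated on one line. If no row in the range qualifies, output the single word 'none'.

Answer: 63

Derivation:
Row r has 2^popcount(r) filled cells, so we need popcount(r) = log2(64) = 6.
Scan r = 34..77 and keep those with exactly 6 one-bits:
r=34=100010 popcount=2 -> skip
r=35=100011 popcount=3 -> skip
r=36=100100 popcount=2 -> skip
r=37=100101 popcount=3 -> skip
r=38=100110 popcount=3 -> skip
r=39=100111 popcount=4 -> skip
r=40=101000 popcount=2 -> skip
r=41=101001 popcount=3 -> skip
r=42=101010 popcount=3 -> skip
r=43=101011 popcount=4 -> skip
r=44=101100 popcount=3 -> skip
r=45=101101 popcount=4 -> skip
r=46=101110 popcount=4 -> skip
r=47=101111 popcount=5 -> skip
r=48=110000 popcount=2 -> skip
r=49=110001 popcount=3 -> skip
r=50=110010 popcount=3 -> skip
r=51=110011 popcount=4 -> skip
r=52=110100 popcount=3 -> skip
r=53=110101 popcount=4 -> skip
r=54=110110 popcount=4 -> skip
r=55=110111 popcount=5 -> skip
r=56=111000 popcount=3 -> skip
r=57=111001 popcount=4 -> skip
r=58=111010 popcount=4 -> skip
r=59=111011 popcount=5 -> skip
r=60=111100 popcount=4 -> skip
r=61=111101 popcount=5 -> skip
r=62=111110 popcount=5 -> skip
r=63=111111 popcount=6 -> KEEP
r=64=1000000 popcount=1 -> skip
r=65=1000001 popcount=2 -> skip
r=66=1000010 popcount=2 -> skip
r=67=1000011 popcount=3 -> skip
r=68=1000100 popcount=2 -> skip
r=69=1000101 popcount=3 -> skip
r=70=1000110 popcount=3 -> skip
r=71=1000111 popcount=4 -> skip
r=72=1001000 popcount=2 -> skip
r=73=1001001 popcount=3 -> skip
r=74=1001010 popcount=3 -> skip
r=75=1001011 popcount=4 -> skip
r=76=1001100 popcount=3 -> skip
r=77=1001101 popcount=4 -> skip
Kept rows: 63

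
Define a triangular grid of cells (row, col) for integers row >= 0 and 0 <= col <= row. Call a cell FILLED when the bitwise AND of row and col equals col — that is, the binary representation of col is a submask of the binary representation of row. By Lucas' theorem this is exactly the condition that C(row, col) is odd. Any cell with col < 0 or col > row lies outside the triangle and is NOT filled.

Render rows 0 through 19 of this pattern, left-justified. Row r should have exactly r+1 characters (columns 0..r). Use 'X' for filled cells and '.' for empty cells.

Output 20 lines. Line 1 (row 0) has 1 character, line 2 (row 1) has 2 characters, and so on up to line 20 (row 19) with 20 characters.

r0=0: X
r1=1: XX
r2=10: X.X
r3=11: XXXX
r4=100: X...X
r5=101: XX..XX
r6=110: X.X.X.X
r7=111: XXXXXXXX
r8=1000: X.......X
r9=1001: XX......XX
r10=1010: X.X.....X.X
r11=1011: XXXX....XXXX
r12=1100: X...X...X...X
r13=1101: XX..XX..XX..XX
r14=1110: X.X.X.X.X.X.X.X
r15=1111: XXXXXXXXXXXXXXXX
r16=10000: X...............X
r17=10001: XX..............XX
r18=10010: X.X.............X.X
r19=10011: XXXX............XXXX

Answer: X
XX
X.X
XXXX
X...X
XX..XX
X.X.X.X
XXXXXXXX
X.......X
XX......XX
X.X.....X.X
XXXX....XXXX
X...X...X...X
XX..XX..XX..XX
X.X.X.X.X.X.X.X
XXXXXXXXXXXXXXXX
X...............X
XX..............XX
X.X.............X.X
XXXX............XXXX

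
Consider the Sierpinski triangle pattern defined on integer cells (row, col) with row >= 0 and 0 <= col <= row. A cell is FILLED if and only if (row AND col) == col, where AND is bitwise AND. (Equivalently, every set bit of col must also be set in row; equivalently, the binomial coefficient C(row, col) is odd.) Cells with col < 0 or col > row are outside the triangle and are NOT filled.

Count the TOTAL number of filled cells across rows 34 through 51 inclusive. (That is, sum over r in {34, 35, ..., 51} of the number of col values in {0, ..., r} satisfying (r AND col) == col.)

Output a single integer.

r34=100010 pc2: +4 =4
r35=100011 pc3: +8 =12
r36=100100 pc2: +4 =16
r37=100101 pc3: +8 =24
r38=100110 pc3: +8 =32
r39=100111 pc4: +16 =48
r40=101000 pc2: +4 =52
r41=101001 pc3: +8 =60
r42=101010 pc3: +8 =68
r43=101011 pc4: +16 =84
r44=101100 pc3: +8 =92
r45=101101 pc4: +16 =108
r46=101110 pc4: +16 =124
r47=101111 pc5: +32 =156
r48=110000 pc2: +4 =160
r49=110001 pc3: +8 =168
r50=110010 pc3: +8 =176
r51=110011 pc4: +16 =192

Answer: 192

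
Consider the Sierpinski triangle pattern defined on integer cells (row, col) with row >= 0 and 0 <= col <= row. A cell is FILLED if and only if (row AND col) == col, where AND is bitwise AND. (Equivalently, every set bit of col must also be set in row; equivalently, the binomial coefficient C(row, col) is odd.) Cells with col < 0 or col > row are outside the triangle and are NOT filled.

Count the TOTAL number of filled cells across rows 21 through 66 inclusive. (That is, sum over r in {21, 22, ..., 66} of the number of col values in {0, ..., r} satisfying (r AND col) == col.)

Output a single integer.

Answer: 636

Derivation:
r21=10101 pc3: +8 =8
r22=10110 pc3: +8 =16
r23=10111 pc4: +16 =32
r24=11000 pc2: +4 =36
r25=11001 pc3: +8 =44
r26=11010 pc3: +8 =52
r27=11011 pc4: +16 =68
r28=11100 pc3: +8 =76
r29=11101 pc4: +16 =92
r30=11110 pc4: +16 =108
r31=11111 pc5: +32 =140
r32=100000 pc1: +2 =142
r33=100001 pc2: +4 =146
r34=100010 pc2: +4 =150
r35=100011 pc3: +8 =158
r36=100100 pc2: +4 =162
r37=100101 pc3: +8 =170
r38=100110 pc3: +8 =178
r39=100111 pc4: +16 =194
r40=101000 pc2: +4 =198
r41=101001 pc3: +8 =206
r42=101010 pc3: +8 =214
r43=101011 pc4: +16 =230
r44=101100 pc3: +8 =238
r45=101101 pc4: +16 =254
r46=101110 pc4: +16 =270
r47=101111 pc5: +32 =302
r48=110000 pc2: +4 =306
r49=110001 pc3: +8 =314
r50=110010 pc3: +8 =322
r51=110011 pc4: +16 =338
r52=110100 pc3: +8 =346
r53=110101 pc4: +16 =362
r54=110110 pc4: +16 =378
r55=110111 pc5: +32 =410
r56=111000 pc3: +8 =418
r57=111001 pc4: +16 =434
r58=111010 pc4: +16 =450
r59=111011 pc5: +32 =482
r60=111100 pc4: +16 =498
r61=111101 pc5: +32 =530
r62=111110 pc5: +32 =562
r63=111111 pc6: +64 =626
r64=1000000 pc1: +2 =628
r65=1000001 pc2: +4 =632
r66=1000010 pc2: +4 =636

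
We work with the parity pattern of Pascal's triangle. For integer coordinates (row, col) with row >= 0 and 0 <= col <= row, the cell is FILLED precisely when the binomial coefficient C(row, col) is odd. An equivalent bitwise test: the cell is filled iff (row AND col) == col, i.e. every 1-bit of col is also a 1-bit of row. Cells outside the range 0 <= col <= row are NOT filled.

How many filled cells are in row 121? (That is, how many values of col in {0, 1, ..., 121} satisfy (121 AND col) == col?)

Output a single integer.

121 in binary = 1111001
popcount(121) = number of 1-bits in 1111001 = 5
A col c satisfies (121 AND c) == c iff every set bit of c is also set in 121; each of the 5 set bits of 121 can independently be on or off in c.
count = 2^5 = 32

Answer: 32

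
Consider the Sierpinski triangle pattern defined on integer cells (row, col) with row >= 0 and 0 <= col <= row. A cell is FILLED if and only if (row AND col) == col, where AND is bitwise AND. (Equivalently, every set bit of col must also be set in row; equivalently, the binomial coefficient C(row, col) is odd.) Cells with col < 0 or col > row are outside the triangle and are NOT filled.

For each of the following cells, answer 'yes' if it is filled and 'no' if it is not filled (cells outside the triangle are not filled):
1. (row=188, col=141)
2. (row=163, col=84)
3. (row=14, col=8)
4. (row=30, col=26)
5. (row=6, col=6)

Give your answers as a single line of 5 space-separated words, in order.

(188,141): row=0b10111100, col=0b10001101, row AND col = 0b10001100 = 140; 140 != 141 -> empty
(163,84): row=0b10100011, col=0b1010100, row AND col = 0b0 = 0; 0 != 84 -> empty
(14,8): row=0b1110, col=0b1000, row AND col = 0b1000 = 8; 8 == 8 -> filled
(30,26): row=0b11110, col=0b11010, row AND col = 0b11010 = 26; 26 == 26 -> filled
(6,6): row=0b110, col=0b110, row AND col = 0b110 = 6; 6 == 6 -> filled

Answer: no no yes yes yes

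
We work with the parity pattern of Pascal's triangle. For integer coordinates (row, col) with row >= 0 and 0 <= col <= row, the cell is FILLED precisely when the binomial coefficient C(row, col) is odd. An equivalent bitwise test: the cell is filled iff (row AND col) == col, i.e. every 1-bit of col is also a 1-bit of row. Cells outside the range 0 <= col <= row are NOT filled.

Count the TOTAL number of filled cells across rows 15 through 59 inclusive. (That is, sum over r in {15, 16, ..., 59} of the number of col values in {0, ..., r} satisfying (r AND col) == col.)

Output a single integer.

Answer: 520

Derivation:
r15=1111 pc4: +16 =16
r16=10000 pc1: +2 =18
r17=10001 pc2: +4 =22
r18=10010 pc2: +4 =26
r19=10011 pc3: +8 =34
r20=10100 pc2: +4 =38
r21=10101 pc3: +8 =46
r22=10110 pc3: +8 =54
r23=10111 pc4: +16 =70
r24=11000 pc2: +4 =74
r25=11001 pc3: +8 =82
r26=11010 pc3: +8 =90
r27=11011 pc4: +16 =106
r28=11100 pc3: +8 =114
r29=11101 pc4: +16 =130
r30=11110 pc4: +16 =146
r31=11111 pc5: +32 =178
r32=100000 pc1: +2 =180
r33=100001 pc2: +4 =184
r34=100010 pc2: +4 =188
r35=100011 pc3: +8 =196
r36=100100 pc2: +4 =200
r37=100101 pc3: +8 =208
r38=100110 pc3: +8 =216
r39=100111 pc4: +16 =232
r40=101000 pc2: +4 =236
r41=101001 pc3: +8 =244
r42=101010 pc3: +8 =252
r43=101011 pc4: +16 =268
r44=101100 pc3: +8 =276
r45=101101 pc4: +16 =292
r46=101110 pc4: +16 =308
r47=101111 pc5: +32 =340
r48=110000 pc2: +4 =344
r49=110001 pc3: +8 =352
r50=110010 pc3: +8 =360
r51=110011 pc4: +16 =376
r52=110100 pc3: +8 =384
r53=110101 pc4: +16 =400
r54=110110 pc4: +16 =416
r55=110111 pc5: +32 =448
r56=111000 pc3: +8 =456
r57=111001 pc4: +16 =472
r58=111010 pc4: +16 =488
r59=111011 pc5: +32 =520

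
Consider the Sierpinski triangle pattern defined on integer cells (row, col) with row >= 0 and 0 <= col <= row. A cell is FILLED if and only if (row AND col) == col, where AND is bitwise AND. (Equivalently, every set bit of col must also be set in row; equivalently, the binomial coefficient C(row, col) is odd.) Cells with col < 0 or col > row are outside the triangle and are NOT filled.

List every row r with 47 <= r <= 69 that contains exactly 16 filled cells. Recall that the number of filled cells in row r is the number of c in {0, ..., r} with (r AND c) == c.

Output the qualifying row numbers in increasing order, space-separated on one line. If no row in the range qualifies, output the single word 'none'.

Answer: 51 53 54 57 58 60

Derivation:
Row r has 2^popcount(r) filled cells, so we need popcount(r) = log2(16) = 4.
Scan r = 47..69 and keep those with exactly 4 one-bits:
r=47=101111 popcount=5 -> skip
r=48=110000 popcount=2 -> skip
r=49=110001 popcount=3 -> skip
r=50=110010 popcount=3 -> skip
r=51=110011 popcount=4 -> KEEP
r=52=110100 popcount=3 -> skip
r=53=110101 popcount=4 -> KEEP
r=54=110110 popcount=4 -> KEEP
r=55=110111 popcount=5 -> skip
r=56=111000 popcount=3 -> skip
r=57=111001 popcount=4 -> KEEP
r=58=111010 popcount=4 -> KEEP
r=59=111011 popcount=5 -> skip
r=60=111100 popcount=4 -> KEEP
r=61=111101 popcount=5 -> skip
r=62=111110 popcount=5 -> skip
r=63=111111 popcount=6 -> skip
r=64=1000000 popcount=1 -> skip
r=65=1000001 popcount=2 -> skip
r=66=1000010 popcount=2 -> skip
r=67=1000011 popcount=3 -> skip
r=68=1000100 popcount=2 -> skip
r=69=1000101 popcount=3 -> skip
Kept rows: 51 53 54 57 58 60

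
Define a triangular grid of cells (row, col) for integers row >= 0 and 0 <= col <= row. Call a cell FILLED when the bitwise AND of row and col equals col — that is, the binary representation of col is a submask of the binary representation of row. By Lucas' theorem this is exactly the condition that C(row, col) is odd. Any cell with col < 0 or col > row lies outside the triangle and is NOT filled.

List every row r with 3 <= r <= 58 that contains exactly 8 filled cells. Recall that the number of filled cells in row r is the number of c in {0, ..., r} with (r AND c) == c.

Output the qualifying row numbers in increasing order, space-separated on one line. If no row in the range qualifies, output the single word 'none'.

Answer: 7 11 13 14 19 21 22 25 26 28 35 37 38 41 42 44 49 50 52 56

Derivation:
Row r has 2^popcount(r) filled cells, so we need popcount(r) = log2(8) = 3.
Scan r = 3..58 and keep those with exactly 3 one-bits:
r=3=11 popcount=2 -> skip
r=4=100 popcount=1 -> skip
r=5=101 popcount=2 -> skip
r=6=110 popcount=2 -> skip
r=7=111 popcount=3 -> KEEP
r=8=1000 popcount=1 -> skip
r=9=1001 popcount=2 -> skip
r=10=1010 popcount=2 -> skip
r=11=1011 popcount=3 -> KEEP
r=12=1100 popcount=2 -> skip
r=13=1101 popcount=3 -> KEEP
r=14=1110 popcount=3 -> KEEP
r=15=1111 popcount=4 -> skip
r=16=10000 popcount=1 -> skip
r=17=10001 popcount=2 -> skip
r=18=10010 popcount=2 -> skip
r=19=10011 popcount=3 -> KEEP
r=20=10100 popcount=2 -> skip
r=21=10101 popcount=3 -> KEEP
r=22=10110 popcount=3 -> KEEP
r=23=10111 popcount=4 -> skip
r=24=11000 popcount=2 -> skip
r=25=11001 popcount=3 -> KEEP
r=26=11010 popcount=3 -> KEEP
r=27=11011 popcount=4 -> skip
r=28=11100 popcount=3 -> KEEP
r=29=11101 popcount=4 -> skip
r=30=11110 popcount=4 -> skip
r=31=11111 popcount=5 -> skip
r=32=100000 popcount=1 -> skip
r=33=100001 popcount=2 -> skip
r=34=100010 popcount=2 -> skip
r=35=100011 popcount=3 -> KEEP
r=36=100100 popcount=2 -> skip
r=37=100101 popcount=3 -> KEEP
r=38=100110 popcount=3 -> KEEP
r=39=100111 popcount=4 -> skip
r=40=101000 popcount=2 -> skip
r=41=101001 popcount=3 -> KEEP
r=42=101010 popcount=3 -> KEEP
r=43=101011 popcount=4 -> skip
r=44=101100 popcount=3 -> KEEP
r=45=101101 popcount=4 -> skip
r=46=101110 popcount=4 -> skip
r=47=101111 popcount=5 -> skip
r=48=110000 popcount=2 -> skip
r=49=110001 popcount=3 -> KEEP
r=50=110010 popcount=3 -> KEEP
r=51=110011 popcount=4 -> skip
r=52=110100 popcount=3 -> KEEP
r=53=110101 popcount=4 -> skip
r=54=110110 popcount=4 -> skip
r=55=110111 popcount=5 -> skip
r=56=111000 popcount=3 -> KEEP
r=57=111001 popcount=4 -> skip
r=58=111010 popcount=4 -> skip
Kept rows: 7 11 13 14 19 21 22 25 26 28 35 37 38 41 42 44 49 50 52 56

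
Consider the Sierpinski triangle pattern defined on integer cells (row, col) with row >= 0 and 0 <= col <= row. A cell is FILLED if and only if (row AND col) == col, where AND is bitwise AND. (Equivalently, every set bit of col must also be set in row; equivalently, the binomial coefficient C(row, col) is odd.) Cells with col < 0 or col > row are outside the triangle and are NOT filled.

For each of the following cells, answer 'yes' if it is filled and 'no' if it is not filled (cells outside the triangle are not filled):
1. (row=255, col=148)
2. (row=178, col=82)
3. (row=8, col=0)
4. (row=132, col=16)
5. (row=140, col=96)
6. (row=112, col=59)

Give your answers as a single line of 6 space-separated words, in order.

(255,148): row=0b11111111, col=0b10010100, row AND col = 0b10010100 = 148; 148 == 148 -> filled
(178,82): row=0b10110010, col=0b1010010, row AND col = 0b10010 = 18; 18 != 82 -> empty
(8,0): row=0b1000, col=0b0, row AND col = 0b0 = 0; 0 == 0 -> filled
(132,16): row=0b10000100, col=0b10000, row AND col = 0b0 = 0; 0 != 16 -> empty
(140,96): row=0b10001100, col=0b1100000, row AND col = 0b0 = 0; 0 != 96 -> empty
(112,59): row=0b1110000, col=0b111011, row AND col = 0b110000 = 48; 48 != 59 -> empty

Answer: yes no yes no no no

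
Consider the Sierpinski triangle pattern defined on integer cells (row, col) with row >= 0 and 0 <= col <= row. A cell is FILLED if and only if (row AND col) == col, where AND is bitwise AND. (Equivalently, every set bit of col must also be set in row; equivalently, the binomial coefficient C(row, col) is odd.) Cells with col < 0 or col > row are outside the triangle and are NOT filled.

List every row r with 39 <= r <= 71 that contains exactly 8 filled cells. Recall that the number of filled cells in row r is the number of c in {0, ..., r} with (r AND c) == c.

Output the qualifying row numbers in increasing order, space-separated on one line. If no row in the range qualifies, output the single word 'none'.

Row r has 2^popcount(r) filled cells, so we need popcount(r) = log2(8) = 3.
Scan r = 39..71 and keep those with exactly 3 one-bits:
r=39=100111 popcount=4 -> skip
r=40=101000 popcount=2 -> skip
r=41=101001 popcount=3 -> KEEP
r=42=101010 popcount=3 -> KEEP
r=43=101011 popcount=4 -> skip
r=44=101100 popcount=3 -> KEEP
r=45=101101 popcount=4 -> skip
r=46=101110 popcount=4 -> skip
r=47=101111 popcount=5 -> skip
r=48=110000 popcount=2 -> skip
r=49=110001 popcount=3 -> KEEP
r=50=110010 popcount=3 -> KEEP
r=51=110011 popcount=4 -> skip
r=52=110100 popcount=3 -> KEEP
r=53=110101 popcount=4 -> skip
r=54=110110 popcount=4 -> skip
r=55=110111 popcount=5 -> skip
r=56=111000 popcount=3 -> KEEP
r=57=111001 popcount=4 -> skip
r=58=111010 popcount=4 -> skip
r=59=111011 popcount=5 -> skip
r=60=111100 popcount=4 -> skip
r=61=111101 popcount=5 -> skip
r=62=111110 popcount=5 -> skip
r=63=111111 popcount=6 -> skip
r=64=1000000 popcount=1 -> skip
r=65=1000001 popcount=2 -> skip
r=66=1000010 popcount=2 -> skip
r=67=1000011 popcount=3 -> KEEP
r=68=1000100 popcount=2 -> skip
r=69=1000101 popcount=3 -> KEEP
r=70=1000110 popcount=3 -> KEEP
r=71=1000111 popcount=4 -> skip
Kept rows: 41 42 44 49 50 52 56 67 69 70

Answer: 41 42 44 49 50 52 56 67 69 70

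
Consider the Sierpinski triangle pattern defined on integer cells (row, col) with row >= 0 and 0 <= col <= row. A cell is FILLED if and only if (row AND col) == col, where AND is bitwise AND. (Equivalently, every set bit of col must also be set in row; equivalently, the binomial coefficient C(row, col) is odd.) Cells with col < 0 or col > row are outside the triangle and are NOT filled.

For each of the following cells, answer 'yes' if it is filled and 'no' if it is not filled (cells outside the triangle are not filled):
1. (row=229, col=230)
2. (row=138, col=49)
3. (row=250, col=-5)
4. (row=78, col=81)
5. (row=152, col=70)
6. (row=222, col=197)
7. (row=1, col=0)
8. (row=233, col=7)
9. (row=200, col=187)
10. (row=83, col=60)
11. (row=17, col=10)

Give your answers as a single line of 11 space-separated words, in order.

(229,230): col outside [0, 229] -> not filled
(138,49): row=0b10001010, col=0b110001, row AND col = 0b0 = 0; 0 != 49 -> empty
(250,-5): col outside [0, 250] -> not filled
(78,81): col outside [0, 78] -> not filled
(152,70): row=0b10011000, col=0b1000110, row AND col = 0b0 = 0; 0 != 70 -> empty
(222,197): row=0b11011110, col=0b11000101, row AND col = 0b11000100 = 196; 196 != 197 -> empty
(1,0): row=0b1, col=0b0, row AND col = 0b0 = 0; 0 == 0 -> filled
(233,7): row=0b11101001, col=0b111, row AND col = 0b1 = 1; 1 != 7 -> empty
(200,187): row=0b11001000, col=0b10111011, row AND col = 0b10001000 = 136; 136 != 187 -> empty
(83,60): row=0b1010011, col=0b111100, row AND col = 0b10000 = 16; 16 != 60 -> empty
(17,10): row=0b10001, col=0b1010, row AND col = 0b0 = 0; 0 != 10 -> empty

Answer: no no no no no no yes no no no no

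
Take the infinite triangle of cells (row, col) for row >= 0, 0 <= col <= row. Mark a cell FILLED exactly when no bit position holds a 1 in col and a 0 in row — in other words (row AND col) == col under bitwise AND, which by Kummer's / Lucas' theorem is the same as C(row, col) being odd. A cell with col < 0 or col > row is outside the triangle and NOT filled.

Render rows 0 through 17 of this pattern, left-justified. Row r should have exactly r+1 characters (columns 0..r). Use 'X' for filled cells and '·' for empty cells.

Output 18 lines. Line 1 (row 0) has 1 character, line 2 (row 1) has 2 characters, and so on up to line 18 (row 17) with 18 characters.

r0=0: X
r1=1: XX
r2=10: X·X
r3=11: XXXX
r4=100: X···X
r5=101: XX··XX
r6=110: X·X·X·X
r7=111: XXXXXXXX
r8=1000: X·······X
r9=1001: XX······XX
r10=1010: X·X·····X·X
r11=1011: XXXX····XXXX
r12=1100: X···X···X···X
r13=1101: XX··XX··XX··XX
r14=1110: X·X·X·X·X·X·X·X
r15=1111: XXXXXXXXXXXXXXXX
r16=10000: X···············X
r17=10001: XX··············XX

Answer: X
XX
X·X
XXXX
X···X
XX··XX
X·X·X·X
XXXXXXXX
X·······X
XX······XX
X·X·····X·X
XXXX····XXXX
X···X···X···X
XX··XX··XX··XX
X·X·X·X·X·X·X·X
XXXXXXXXXXXXXXXX
X···············X
XX··············XX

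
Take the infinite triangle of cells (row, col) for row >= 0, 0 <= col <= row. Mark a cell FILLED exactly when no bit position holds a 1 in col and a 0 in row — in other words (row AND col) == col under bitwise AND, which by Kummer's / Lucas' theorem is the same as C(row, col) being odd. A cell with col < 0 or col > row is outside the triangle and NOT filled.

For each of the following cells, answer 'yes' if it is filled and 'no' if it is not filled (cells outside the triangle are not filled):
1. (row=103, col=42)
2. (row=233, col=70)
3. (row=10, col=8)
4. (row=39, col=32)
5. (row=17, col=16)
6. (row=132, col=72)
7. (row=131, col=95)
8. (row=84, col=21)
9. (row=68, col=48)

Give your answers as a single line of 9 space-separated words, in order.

(103,42): row=0b1100111, col=0b101010, row AND col = 0b100010 = 34; 34 != 42 -> empty
(233,70): row=0b11101001, col=0b1000110, row AND col = 0b1000000 = 64; 64 != 70 -> empty
(10,8): row=0b1010, col=0b1000, row AND col = 0b1000 = 8; 8 == 8 -> filled
(39,32): row=0b100111, col=0b100000, row AND col = 0b100000 = 32; 32 == 32 -> filled
(17,16): row=0b10001, col=0b10000, row AND col = 0b10000 = 16; 16 == 16 -> filled
(132,72): row=0b10000100, col=0b1001000, row AND col = 0b0 = 0; 0 != 72 -> empty
(131,95): row=0b10000011, col=0b1011111, row AND col = 0b11 = 3; 3 != 95 -> empty
(84,21): row=0b1010100, col=0b10101, row AND col = 0b10100 = 20; 20 != 21 -> empty
(68,48): row=0b1000100, col=0b110000, row AND col = 0b0 = 0; 0 != 48 -> empty

Answer: no no yes yes yes no no no no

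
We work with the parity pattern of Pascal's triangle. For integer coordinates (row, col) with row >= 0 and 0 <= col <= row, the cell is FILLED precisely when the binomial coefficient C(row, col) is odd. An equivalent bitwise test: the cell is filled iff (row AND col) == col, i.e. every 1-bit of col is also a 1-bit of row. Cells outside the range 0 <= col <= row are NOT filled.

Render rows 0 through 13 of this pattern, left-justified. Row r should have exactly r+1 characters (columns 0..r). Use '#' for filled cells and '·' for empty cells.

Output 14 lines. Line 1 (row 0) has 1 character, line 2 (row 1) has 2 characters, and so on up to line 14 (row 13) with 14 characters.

Answer: #
##
#·#
####
#···#
##··##
#·#·#·#
########
#·······#
##······##
#·#·····#·#
####····####
#···#···#···#
##··##··##··##

Derivation:
r0=0: #
r1=1: ##
r2=10: #·#
r3=11: ####
r4=100: #···#
r5=101: ##··##
r6=110: #·#·#·#
r7=111: ########
r8=1000: #·······#
r9=1001: ##······##
r10=1010: #·#·····#·#
r11=1011: ####····####
r12=1100: #···#···#···#
r13=1101: ##··##··##··##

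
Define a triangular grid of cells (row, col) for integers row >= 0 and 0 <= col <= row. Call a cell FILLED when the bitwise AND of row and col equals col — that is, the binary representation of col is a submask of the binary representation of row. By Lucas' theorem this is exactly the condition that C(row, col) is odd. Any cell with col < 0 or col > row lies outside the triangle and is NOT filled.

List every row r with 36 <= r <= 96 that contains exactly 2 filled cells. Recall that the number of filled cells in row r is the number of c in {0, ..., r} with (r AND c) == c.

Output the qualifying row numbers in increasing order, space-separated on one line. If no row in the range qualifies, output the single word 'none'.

Row r has 2^popcount(r) filled cells, so we need popcount(r) = log2(2) = 1.
Scan r = 36..96 and keep those with exactly 1 one-bits:
r=36=100100 popcount=2 -> skip
r=37=100101 popcount=3 -> skip
r=38=100110 popcount=3 -> skip
r=39=100111 popcount=4 -> skip
r=40=101000 popcount=2 -> skip
r=41=101001 popcount=3 -> skip
r=42=101010 popcount=3 -> skip
r=43=101011 popcount=4 -> skip
r=44=101100 popcount=3 -> skip
r=45=101101 popcount=4 -> skip
r=46=101110 popcount=4 -> skip
r=47=101111 popcount=5 -> skip
r=48=110000 popcount=2 -> skip
r=49=110001 popcount=3 -> skip
r=50=110010 popcount=3 -> skip
r=51=110011 popcount=4 -> skip
r=52=110100 popcount=3 -> skip
r=53=110101 popcount=4 -> skip
r=54=110110 popcount=4 -> skip
r=55=110111 popcount=5 -> skip
r=56=111000 popcount=3 -> skip
r=57=111001 popcount=4 -> skip
r=58=111010 popcount=4 -> skip
r=59=111011 popcount=5 -> skip
r=60=111100 popcount=4 -> skip
r=61=111101 popcount=5 -> skip
r=62=111110 popcount=5 -> skip
r=63=111111 popcount=6 -> skip
r=64=1000000 popcount=1 -> KEEP
r=65=1000001 popcount=2 -> skip
r=66=1000010 popcount=2 -> skip
r=67=1000011 popcount=3 -> skip
r=68=1000100 popcount=2 -> skip
r=69=1000101 popcount=3 -> skip
r=70=1000110 popcount=3 -> skip
r=71=1000111 popcount=4 -> skip
r=72=1001000 popcount=2 -> skip
r=73=1001001 popcount=3 -> skip
r=74=1001010 popcount=3 -> skip
r=75=1001011 popcount=4 -> skip
r=76=1001100 popcount=3 -> skip
r=77=1001101 popcount=4 -> skip
r=78=1001110 popcount=4 -> skip
r=79=1001111 popcount=5 -> skip
r=80=1010000 popcount=2 -> skip
r=81=1010001 popcount=3 -> skip
r=82=1010010 popcount=3 -> skip
r=83=1010011 popcount=4 -> skip
r=84=1010100 popcount=3 -> skip
r=85=1010101 popcount=4 -> skip
r=86=1010110 popcount=4 -> skip
r=87=1010111 popcount=5 -> skip
r=88=1011000 popcount=3 -> skip
r=89=1011001 popcount=4 -> skip
r=90=1011010 popcount=4 -> skip
r=91=1011011 popcount=5 -> skip
r=92=1011100 popcount=4 -> skip
r=93=1011101 popcount=5 -> skip
r=94=1011110 popcount=5 -> skip
r=95=1011111 popcount=6 -> skip
r=96=1100000 popcount=2 -> skip
Kept rows: 64

Answer: 64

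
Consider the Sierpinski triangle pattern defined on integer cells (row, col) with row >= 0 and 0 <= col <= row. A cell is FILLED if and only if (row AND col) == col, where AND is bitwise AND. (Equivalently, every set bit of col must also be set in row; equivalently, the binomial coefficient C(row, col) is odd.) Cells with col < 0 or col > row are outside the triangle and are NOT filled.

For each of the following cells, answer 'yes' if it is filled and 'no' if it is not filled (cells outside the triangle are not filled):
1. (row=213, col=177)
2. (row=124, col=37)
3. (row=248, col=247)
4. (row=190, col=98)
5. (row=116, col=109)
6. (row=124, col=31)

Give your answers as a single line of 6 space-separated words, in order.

(213,177): row=0b11010101, col=0b10110001, row AND col = 0b10010001 = 145; 145 != 177 -> empty
(124,37): row=0b1111100, col=0b100101, row AND col = 0b100100 = 36; 36 != 37 -> empty
(248,247): row=0b11111000, col=0b11110111, row AND col = 0b11110000 = 240; 240 != 247 -> empty
(190,98): row=0b10111110, col=0b1100010, row AND col = 0b100010 = 34; 34 != 98 -> empty
(116,109): row=0b1110100, col=0b1101101, row AND col = 0b1100100 = 100; 100 != 109 -> empty
(124,31): row=0b1111100, col=0b11111, row AND col = 0b11100 = 28; 28 != 31 -> empty

Answer: no no no no no no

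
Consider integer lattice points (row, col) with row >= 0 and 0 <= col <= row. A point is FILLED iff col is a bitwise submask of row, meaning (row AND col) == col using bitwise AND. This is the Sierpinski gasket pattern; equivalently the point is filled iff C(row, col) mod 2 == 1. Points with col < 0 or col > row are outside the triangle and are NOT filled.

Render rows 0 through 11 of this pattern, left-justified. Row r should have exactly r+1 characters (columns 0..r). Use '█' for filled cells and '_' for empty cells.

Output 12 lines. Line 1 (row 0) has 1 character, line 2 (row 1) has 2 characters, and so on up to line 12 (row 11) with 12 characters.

Answer: █
██
█_█
████
█___█
██__██
█_█_█_█
████████
█_______█
██______██
█_█_____█_█
████____████

Derivation:
r0=0: █
r1=1: ██
r2=10: █_█
r3=11: ████
r4=100: █___█
r5=101: ██__██
r6=110: █_█_█_█
r7=111: ████████
r8=1000: █_______█
r9=1001: ██______██
r10=1010: █_█_____█_█
r11=1011: ████____████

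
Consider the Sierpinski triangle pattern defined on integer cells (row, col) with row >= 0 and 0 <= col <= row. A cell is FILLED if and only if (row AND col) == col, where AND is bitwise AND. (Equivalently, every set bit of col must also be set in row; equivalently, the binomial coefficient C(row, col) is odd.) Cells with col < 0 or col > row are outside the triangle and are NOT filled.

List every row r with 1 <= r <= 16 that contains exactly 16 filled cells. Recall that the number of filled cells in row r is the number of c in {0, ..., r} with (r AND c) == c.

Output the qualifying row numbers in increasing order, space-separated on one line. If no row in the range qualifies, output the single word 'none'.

Row r has 2^popcount(r) filled cells, so we need popcount(r) = log2(16) = 4.
Scan r = 1..16 and keep those with exactly 4 one-bits:
r=1=1 popcount=1 -> skip
r=2=10 popcount=1 -> skip
r=3=11 popcount=2 -> skip
r=4=100 popcount=1 -> skip
r=5=101 popcount=2 -> skip
r=6=110 popcount=2 -> skip
r=7=111 popcount=3 -> skip
r=8=1000 popcount=1 -> skip
r=9=1001 popcount=2 -> skip
r=10=1010 popcount=2 -> skip
r=11=1011 popcount=3 -> skip
r=12=1100 popcount=2 -> skip
r=13=1101 popcount=3 -> skip
r=14=1110 popcount=3 -> skip
r=15=1111 popcount=4 -> KEEP
r=16=10000 popcount=1 -> skip
Kept rows: 15

Answer: 15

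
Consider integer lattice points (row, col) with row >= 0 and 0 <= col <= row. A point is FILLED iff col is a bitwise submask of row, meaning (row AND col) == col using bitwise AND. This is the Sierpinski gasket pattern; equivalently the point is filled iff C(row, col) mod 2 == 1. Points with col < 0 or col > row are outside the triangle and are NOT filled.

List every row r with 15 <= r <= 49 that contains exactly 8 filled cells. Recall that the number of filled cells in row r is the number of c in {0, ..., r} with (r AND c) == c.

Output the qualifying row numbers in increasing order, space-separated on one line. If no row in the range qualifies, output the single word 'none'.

Row r has 2^popcount(r) filled cells, so we need popcount(r) = log2(8) = 3.
Scan r = 15..49 and keep those with exactly 3 one-bits:
r=15=1111 popcount=4 -> skip
r=16=10000 popcount=1 -> skip
r=17=10001 popcount=2 -> skip
r=18=10010 popcount=2 -> skip
r=19=10011 popcount=3 -> KEEP
r=20=10100 popcount=2 -> skip
r=21=10101 popcount=3 -> KEEP
r=22=10110 popcount=3 -> KEEP
r=23=10111 popcount=4 -> skip
r=24=11000 popcount=2 -> skip
r=25=11001 popcount=3 -> KEEP
r=26=11010 popcount=3 -> KEEP
r=27=11011 popcount=4 -> skip
r=28=11100 popcount=3 -> KEEP
r=29=11101 popcount=4 -> skip
r=30=11110 popcount=4 -> skip
r=31=11111 popcount=5 -> skip
r=32=100000 popcount=1 -> skip
r=33=100001 popcount=2 -> skip
r=34=100010 popcount=2 -> skip
r=35=100011 popcount=3 -> KEEP
r=36=100100 popcount=2 -> skip
r=37=100101 popcount=3 -> KEEP
r=38=100110 popcount=3 -> KEEP
r=39=100111 popcount=4 -> skip
r=40=101000 popcount=2 -> skip
r=41=101001 popcount=3 -> KEEP
r=42=101010 popcount=3 -> KEEP
r=43=101011 popcount=4 -> skip
r=44=101100 popcount=3 -> KEEP
r=45=101101 popcount=4 -> skip
r=46=101110 popcount=4 -> skip
r=47=101111 popcount=5 -> skip
r=48=110000 popcount=2 -> skip
r=49=110001 popcount=3 -> KEEP
Kept rows: 19 21 22 25 26 28 35 37 38 41 42 44 49

Answer: 19 21 22 25 26 28 35 37 38 41 42 44 49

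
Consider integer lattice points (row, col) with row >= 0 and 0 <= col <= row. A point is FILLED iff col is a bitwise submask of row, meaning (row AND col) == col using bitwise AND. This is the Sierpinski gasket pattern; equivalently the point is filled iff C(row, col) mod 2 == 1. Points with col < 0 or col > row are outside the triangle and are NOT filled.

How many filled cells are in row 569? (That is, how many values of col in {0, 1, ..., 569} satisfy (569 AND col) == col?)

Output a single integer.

569 in binary = 1000111001
popcount(569) = number of 1-bits in 1000111001 = 5
A col c satisfies (569 AND c) == c iff every set bit of c is also set in 569; each of the 5 set bits of 569 can independently be on or off in c.
count = 2^5 = 32

Answer: 32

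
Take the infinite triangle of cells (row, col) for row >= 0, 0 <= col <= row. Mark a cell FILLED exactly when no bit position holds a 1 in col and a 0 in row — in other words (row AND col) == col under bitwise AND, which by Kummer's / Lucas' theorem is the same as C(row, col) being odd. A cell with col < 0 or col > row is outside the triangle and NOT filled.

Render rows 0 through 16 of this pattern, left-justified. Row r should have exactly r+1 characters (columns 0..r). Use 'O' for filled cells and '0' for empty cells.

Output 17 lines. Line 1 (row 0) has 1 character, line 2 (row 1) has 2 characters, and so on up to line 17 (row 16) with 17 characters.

r0=0: O
r1=1: OO
r2=10: O0O
r3=11: OOOO
r4=100: O000O
r5=101: OO00OO
r6=110: O0O0O0O
r7=111: OOOOOOOO
r8=1000: O0000000O
r9=1001: OO000000OO
r10=1010: O0O00000O0O
r11=1011: OOOO0000OOOO
r12=1100: O000O000O000O
r13=1101: OO00OO00OO00OO
r14=1110: O0O0O0O0O0O0O0O
r15=1111: OOOOOOOOOOOOOOOO
r16=10000: O000000000000000O

Answer: O
OO
O0O
OOOO
O000O
OO00OO
O0O0O0O
OOOOOOOO
O0000000O
OO000000OO
O0O00000O0O
OOOO0000OOOO
O000O000O000O
OO00OO00OO00OO
O0O0O0O0O0O0O0O
OOOOOOOOOOOOOOOO
O000000000000000O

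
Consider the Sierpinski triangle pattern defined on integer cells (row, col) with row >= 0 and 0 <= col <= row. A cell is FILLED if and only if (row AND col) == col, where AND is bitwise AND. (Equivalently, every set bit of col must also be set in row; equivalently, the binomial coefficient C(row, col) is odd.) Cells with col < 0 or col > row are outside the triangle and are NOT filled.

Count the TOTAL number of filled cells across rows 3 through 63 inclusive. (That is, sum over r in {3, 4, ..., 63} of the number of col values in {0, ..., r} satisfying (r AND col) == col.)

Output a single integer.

r3=11 pc2: +4 =4
r4=100 pc1: +2 =6
r5=101 pc2: +4 =10
r6=110 pc2: +4 =14
r7=111 pc3: +8 =22
r8=1000 pc1: +2 =24
r9=1001 pc2: +4 =28
r10=1010 pc2: +4 =32
r11=1011 pc3: +8 =40
r12=1100 pc2: +4 =44
r13=1101 pc3: +8 =52
r14=1110 pc3: +8 =60
r15=1111 pc4: +16 =76
r16=10000 pc1: +2 =78
r17=10001 pc2: +4 =82
r18=10010 pc2: +4 =86
r19=10011 pc3: +8 =94
r20=10100 pc2: +4 =98
r21=10101 pc3: +8 =106
r22=10110 pc3: +8 =114
r23=10111 pc4: +16 =130
r24=11000 pc2: +4 =134
r25=11001 pc3: +8 =142
r26=11010 pc3: +8 =150
r27=11011 pc4: +16 =166
r28=11100 pc3: +8 =174
r29=11101 pc4: +16 =190
r30=11110 pc4: +16 =206
r31=11111 pc5: +32 =238
r32=100000 pc1: +2 =240
r33=100001 pc2: +4 =244
r34=100010 pc2: +4 =248
r35=100011 pc3: +8 =256
r36=100100 pc2: +4 =260
r37=100101 pc3: +8 =268
r38=100110 pc3: +8 =276
r39=100111 pc4: +16 =292
r40=101000 pc2: +4 =296
r41=101001 pc3: +8 =304
r42=101010 pc3: +8 =312
r43=101011 pc4: +16 =328
r44=101100 pc3: +8 =336
r45=101101 pc4: +16 =352
r46=101110 pc4: +16 =368
r47=101111 pc5: +32 =400
r48=110000 pc2: +4 =404
r49=110001 pc3: +8 =412
r50=110010 pc3: +8 =420
r51=110011 pc4: +16 =436
r52=110100 pc3: +8 =444
r53=110101 pc4: +16 =460
r54=110110 pc4: +16 =476
r55=110111 pc5: +32 =508
r56=111000 pc3: +8 =516
r57=111001 pc4: +16 =532
r58=111010 pc4: +16 =548
r59=111011 pc5: +32 =580
r60=111100 pc4: +16 =596
r61=111101 pc5: +32 =628
r62=111110 pc5: +32 =660
r63=111111 pc6: +64 =724

Answer: 724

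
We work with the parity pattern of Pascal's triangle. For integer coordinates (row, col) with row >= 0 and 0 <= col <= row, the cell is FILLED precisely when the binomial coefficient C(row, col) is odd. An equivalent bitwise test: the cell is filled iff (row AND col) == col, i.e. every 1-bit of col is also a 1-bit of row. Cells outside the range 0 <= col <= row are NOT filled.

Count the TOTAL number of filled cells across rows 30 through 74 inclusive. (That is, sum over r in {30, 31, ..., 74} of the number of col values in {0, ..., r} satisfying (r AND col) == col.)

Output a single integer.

r30=11110 pc4: +16 =16
r31=11111 pc5: +32 =48
r32=100000 pc1: +2 =50
r33=100001 pc2: +4 =54
r34=100010 pc2: +4 =58
r35=100011 pc3: +8 =66
r36=100100 pc2: +4 =70
r37=100101 pc3: +8 =78
r38=100110 pc3: +8 =86
r39=100111 pc4: +16 =102
r40=101000 pc2: +4 =106
r41=101001 pc3: +8 =114
r42=101010 pc3: +8 =122
r43=101011 pc4: +16 =138
r44=101100 pc3: +8 =146
r45=101101 pc4: +16 =162
r46=101110 pc4: +16 =178
r47=101111 pc5: +32 =210
r48=110000 pc2: +4 =214
r49=110001 pc3: +8 =222
r50=110010 pc3: +8 =230
r51=110011 pc4: +16 =246
r52=110100 pc3: +8 =254
r53=110101 pc4: +16 =270
r54=110110 pc4: +16 =286
r55=110111 pc5: +32 =318
r56=111000 pc3: +8 =326
r57=111001 pc4: +16 =342
r58=111010 pc4: +16 =358
r59=111011 pc5: +32 =390
r60=111100 pc4: +16 =406
r61=111101 pc5: +32 =438
r62=111110 pc5: +32 =470
r63=111111 pc6: +64 =534
r64=1000000 pc1: +2 =536
r65=1000001 pc2: +4 =540
r66=1000010 pc2: +4 =544
r67=1000011 pc3: +8 =552
r68=1000100 pc2: +4 =556
r69=1000101 pc3: +8 =564
r70=1000110 pc3: +8 =572
r71=1000111 pc4: +16 =588
r72=1001000 pc2: +4 =592
r73=1001001 pc3: +8 =600
r74=1001010 pc3: +8 =608

Answer: 608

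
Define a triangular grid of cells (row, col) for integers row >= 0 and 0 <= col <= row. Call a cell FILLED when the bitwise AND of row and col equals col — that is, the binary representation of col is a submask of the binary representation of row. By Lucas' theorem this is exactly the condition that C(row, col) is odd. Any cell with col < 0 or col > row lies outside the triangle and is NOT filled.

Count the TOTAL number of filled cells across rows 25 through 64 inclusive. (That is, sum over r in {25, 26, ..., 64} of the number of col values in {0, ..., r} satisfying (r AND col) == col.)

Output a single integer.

Answer: 592

Derivation:
r25=11001 pc3: +8 =8
r26=11010 pc3: +8 =16
r27=11011 pc4: +16 =32
r28=11100 pc3: +8 =40
r29=11101 pc4: +16 =56
r30=11110 pc4: +16 =72
r31=11111 pc5: +32 =104
r32=100000 pc1: +2 =106
r33=100001 pc2: +4 =110
r34=100010 pc2: +4 =114
r35=100011 pc3: +8 =122
r36=100100 pc2: +4 =126
r37=100101 pc3: +8 =134
r38=100110 pc3: +8 =142
r39=100111 pc4: +16 =158
r40=101000 pc2: +4 =162
r41=101001 pc3: +8 =170
r42=101010 pc3: +8 =178
r43=101011 pc4: +16 =194
r44=101100 pc3: +8 =202
r45=101101 pc4: +16 =218
r46=101110 pc4: +16 =234
r47=101111 pc5: +32 =266
r48=110000 pc2: +4 =270
r49=110001 pc3: +8 =278
r50=110010 pc3: +8 =286
r51=110011 pc4: +16 =302
r52=110100 pc3: +8 =310
r53=110101 pc4: +16 =326
r54=110110 pc4: +16 =342
r55=110111 pc5: +32 =374
r56=111000 pc3: +8 =382
r57=111001 pc4: +16 =398
r58=111010 pc4: +16 =414
r59=111011 pc5: +32 =446
r60=111100 pc4: +16 =462
r61=111101 pc5: +32 =494
r62=111110 pc5: +32 =526
r63=111111 pc6: +64 =590
r64=1000000 pc1: +2 =592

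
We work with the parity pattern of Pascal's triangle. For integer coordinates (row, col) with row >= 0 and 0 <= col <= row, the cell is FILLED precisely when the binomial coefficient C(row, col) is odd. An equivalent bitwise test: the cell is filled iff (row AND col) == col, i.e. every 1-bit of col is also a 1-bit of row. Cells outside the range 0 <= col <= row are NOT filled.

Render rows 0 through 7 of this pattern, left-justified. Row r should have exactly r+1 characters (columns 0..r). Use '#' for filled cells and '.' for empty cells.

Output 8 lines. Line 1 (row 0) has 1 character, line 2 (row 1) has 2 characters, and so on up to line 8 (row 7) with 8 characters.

Answer: #
##
#.#
####
#...#
##..##
#.#.#.#
########

Derivation:
r0=0: #
r1=1: ##
r2=10: #.#
r3=11: ####
r4=100: #...#
r5=101: ##..##
r6=110: #.#.#.#
r7=111: ########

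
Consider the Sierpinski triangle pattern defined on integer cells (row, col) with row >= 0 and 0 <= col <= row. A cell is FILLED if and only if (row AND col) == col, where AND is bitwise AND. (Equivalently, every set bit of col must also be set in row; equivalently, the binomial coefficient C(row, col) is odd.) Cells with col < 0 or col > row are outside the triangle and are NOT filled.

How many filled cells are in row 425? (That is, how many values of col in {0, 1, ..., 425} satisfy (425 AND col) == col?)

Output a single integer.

Answer: 32

Derivation:
425 in binary = 110101001
popcount(425) = number of 1-bits in 110101001 = 5
A col c satisfies (425 AND c) == c iff every set bit of c is also set in 425; each of the 5 set bits of 425 can independently be on or off in c.
count = 2^5 = 32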